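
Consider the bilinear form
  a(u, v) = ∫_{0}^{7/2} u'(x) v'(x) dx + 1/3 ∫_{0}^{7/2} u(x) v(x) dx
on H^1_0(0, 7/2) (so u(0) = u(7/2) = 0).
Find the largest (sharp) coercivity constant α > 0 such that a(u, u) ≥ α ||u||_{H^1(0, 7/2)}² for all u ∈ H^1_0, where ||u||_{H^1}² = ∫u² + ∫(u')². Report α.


α = (49 + 12*π^2)/(3*(4*π^2 + 49))

Coercivity of a(·,·) on H^1_0(0, 7/2) means a(u, u) ≥ α ||u||_{H^1}² for every u ∈ H^1_0.
The interval has length L = 7/2, and Poincaré/coercivity depend only on L. Here a(u, u) = ∫(u')² + (1/3)·∫u².
Here 0 < c = 1/3 < 1. The condition a(u,u) ≥ α||u||_{H^1}² reads (1−α)∫(u')² ≥ (α−c)∫u². Any admissible α is ≤ 1 (rapidly oscillating u have ∫u²/∫(u')² → 0), and α = 1 would force 0 ≥ (1−c)∫u², impossible since c < 1; so 1−α > 0. By the sharp Poincaré inequality on H^1_0 of an interval of length L, ∫(u')² ≥ (π/L)²∫u² with equality for the first sine mode sin(π(x−x₀)/L) (x₀ the left endpoint), so the inequality holds for all u iff (1−α)(π/L)² ≥ α − c, i.e. α ≤ ((π/L)² + c)/((π/L)² + 1) = (1 + c(L/π)²)/(1 + (L/π)²). With (π/L)² = 4*π^2/49 and c = 1/3, the largest admissible constant is α = ((π/L)² + c)/((π/L)² + 1).
Simplifying, α = (49 + 12*π^2)/(3*(4*π^2 + 49)).


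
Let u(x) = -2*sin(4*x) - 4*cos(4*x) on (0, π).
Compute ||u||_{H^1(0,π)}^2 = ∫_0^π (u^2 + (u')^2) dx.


||u||_{H^1(0,π)}^2 = 170*π

u'(x) = 16*sin(4*x) - 8*cos(4*x).
Expand u² and (u')² and integrate term by term on (0, π), using: for integers n ≥ 1, ∫_0^π sin²(nx) dx = ∫_0^π cos²(nx) dx = π/2; for n ≠ n', ∫_0^π sin(nx)sin(n'x) dx = ∫_0^π cos(nx)cos(n'x) dx = 0; and by product-to-sum, ∫_0^π sin(nx)cos(n'x) dx = ½∫_0^π [sin((n+n')x) + sin((n−n')x)] dx, which is 0 when n+n' is even and 2n/(n²−n'²) when n+n' is odd (it need not vanish on (0, π)).
  u² squared terms: (-4)²·∫cos(4x)² dx = 16·π/2 = 8*π;  (-2)²·∫sin(4x)² dx = 4·π/2 = 2*π.
  u² cross terms: 2·(-4)·(-2)·∫cos(4x)·sin(4x) dx = 16·(0) = 0.
  So ∫_0^π u² dx = 8*π + 2*π + 0 = 10*π.
  (u')² squared terms: (-8)²·∫cos(4x)² dx = 64·π/2 = 32*π;  (16)²·∫sin(4x)² dx = 256·π/2 = 128*π.
  (u')² cross terms: 2·(-8)·(16)·∫cos(4x)·sin(4x) dx = -256·(0) = 0.
  So ∫_0^π (u')² dx = 32*π + 128*π + 0 = 160*π.
||u||_{H^1}^2 = (10*π) + (160*π) = 170*π.


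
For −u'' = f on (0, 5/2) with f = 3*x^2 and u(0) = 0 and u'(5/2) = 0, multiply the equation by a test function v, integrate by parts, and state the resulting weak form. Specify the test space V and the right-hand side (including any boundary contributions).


V = {v ∈ H^1(0, 5/2) : v(0) = 0} (test functions vanish at x = 0 where u is specified); weak form: ∫_0^5/2 u'v' dx = ∫_0^5/2 (3*x^2) v dx for all v ∈ V.

Multiply both sides by a test function v and integrate from 0 to 5/2:
  ∫_0^5/2 −u''(x) v(x) dx = ∫_0^5/2 f(x) v(x) dx.
Integrate the LHS by parts once:
  ∫_0^5/2 −u'' v dx = −[u'(x) v(x)]_0^5/2 + ∫_0^5/2 u'(x) v'(x) dx.
Thus ∫_0^5/2 u'(x) v'(x) dx = ∫_0^5/2 f(x) v(x) dx + [u'(x) v(x)]_0^5/2.
Choose V so that boundary terms are either known or forced to vanish.
Mixed BC: u(0) = 0 (Dirichlet) and u'(5/2) = 0 (Neumann). Define V = {v ∈ H^1(0, 5/2) : v(0) = 0}. Then [u' v]_0^5/2 = u'(5/2)·v(5/2) − u'(0)·0 = 0.
Weak formulation: find u (satisfying any essential BC) such that ∫_0^5/2 u'(x) v'(x) dx = ∫_0^5/2 f v dx for all v ∈ V (Dirichlet at 0 absorbed into V; the Neumann datum at x = 5/2 is zero, so no boundary term remains).
Substituting f(x) = 3*x^2, the right-hand side is ∫_0^5/2 (3*x^2) v dx.


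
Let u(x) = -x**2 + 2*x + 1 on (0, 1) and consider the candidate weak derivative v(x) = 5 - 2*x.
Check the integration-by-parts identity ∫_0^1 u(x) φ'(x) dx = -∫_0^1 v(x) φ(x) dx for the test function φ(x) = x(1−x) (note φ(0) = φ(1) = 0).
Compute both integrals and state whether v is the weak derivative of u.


LHS = -1/6, RHS = -2/3. No, v is not the weak derivative of u.

u(x) = -x**2 + 2*x + 1, classical derivative u'(x) = 2 - 2*x.
φ(x) = x(1−x), so φ'(x) = 1 - 2*x.
Note φ(0) = φ(1) = 0, so the boundary term u·φ vanishes.
LHS = ∫_0^1 u(x) φ'(x) dx = ∫_0^1 (2*x^3 - 5*x^2 + 1) dx. Term by term:
  ∫_0^1 2*x^3 dx = 1/2;  ∫_0^1 -5*x^2 dx = -5/3;  ∫_0^1 1 dx = 1.
Sum: 1/2 − 5/3 + 1 = -1/6.
So LHS = -1/6.
∫_0^1 v(x) φ(x) dx = ∫_0^1 (2*x^3 - 7*x^2 + 5*x) dx. Term by term:
  ∫_0^1 2*x^3 dx = 1/2;  ∫_0^1 -7*x^2 dx = -7/3;  ∫_0^1 5*x dx = 5/2.
Sum: 1/2 − 7/3 + 5/2 = 2/3.
So RHS = -∫_0^1 v(x) φ(x) dx = -2/3.
LHS − RHS = 1/2 ≠ 0, so the identity fails.
(For a valid weak derivative the identity must hold for EVERY test function, in particular this one. The failure shows v is NOT the weak derivative of u.)
Correct weak derivative would be u'(x) = 2 - 2*x.


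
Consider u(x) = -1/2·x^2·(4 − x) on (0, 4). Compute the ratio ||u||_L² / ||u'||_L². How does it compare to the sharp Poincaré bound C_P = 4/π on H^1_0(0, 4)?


||u||_L² / ||u'||_L² = 2*sqrt(14)/7 < C_P = 4/π.

u(x) = -1/2·x^2·(4 − x), so u'(x) = x*(3*x - 8)/2.
u(x) = -1/2·x^2·(4 − x) vanishes at x = 0 and x = 4, so u ∈ H^1_0(0, 4). Differentiate via the product rule and integrate the resulting polynomials term by term.
  ∫_0^4 u² dx = ∫_0^4 (x^6/4 - 2*x^5 + 4*x^4) dx. Term by term:
    ∫_0^4 x^6/4 dx = 4096/7;  ∫_0^4 -2*x^5 dx = -4096/3;  ∫_0^4 4*x^4 dx = 4096/5.
  Sum: 4096/7 − 4096/3 + 4096/5 = 4096/105.
  ∫_0^4 (u')² dx = ∫_0^4 (9*x^4/4 - 12*x^3 + 16*x^2) dx. Term by term:
    ∫_0^4 9*x^4/4 dx = 2304/5;  ∫_0^4 -12*x^3 dx = -768;  ∫_0^4 16*x^2 dx = 1024/3.
  Sum: 2304/5 − 768 + 1024/3 = 512/15.
∫_0^4 u² dx = 4096/105, so ||u||_L² = 64*sqrt(105)/105.
∫_0^4 (u')² dx = 512/15, so ||u'||_L² = 16*sqrt(30)/15.
Ratio ||u||_L² / ||u'||_L² = 2*sqrt(14)/7.
Sharp Poincaré constant on H^1_0(0, 4) is C_P = L/π = 4/π, achieved by sin(π/4·x).
A polynomial bump cannot attain the sharp Poincaré constant (only the first sine eigenfunction does), so the ratio is strictly less than C_P, consistent with ||u||_L² ≤ C_P ||u'||_L².


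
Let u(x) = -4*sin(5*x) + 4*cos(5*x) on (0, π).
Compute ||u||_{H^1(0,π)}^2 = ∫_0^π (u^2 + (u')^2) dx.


||u||_{H^1(0,π)}^2 = 416*π

u'(x) = -20*sin(5*x) - 20*cos(5*x).
Expand u² and (u')² and integrate term by term on (0, π), using: for integers n ≥ 1, ∫_0^π sin²(nx) dx = ∫_0^π cos²(nx) dx = π/2; for n ≠ n', ∫_0^π sin(nx)sin(n'x) dx = ∫_0^π cos(nx)cos(n'x) dx = 0; and by product-to-sum, ∫_0^π sin(nx)cos(n'x) dx = ½∫_0^π [sin((n+n')x) + sin((n−n')x)] dx, which is 0 when n+n' is even and 2n/(n²−n'²) when n+n' is odd (it need not vanish on (0, π)).
  u² squared terms: (-4)²·∫sin(5x)² dx = 16·π/2 = 8*π;  (4)²·∫cos(5x)² dx = 16·π/2 = 8*π.
  u² cross terms: 2·(-4)·(4)·∫sin(5x)·cos(5x) dx = -32·(0) = 0.
  So ∫_0^π u² dx = 8*π + 8*π + 0 = 16*π.
  (u')² squared terms: (-20)²·∫cos(5x)² dx = 400·π/2 = 200*π;  (-20)²·∫sin(5x)² dx = 400·π/2 = 200*π.
  (u')² cross terms: 2·(-20)·(-20)·∫cos(5x)·sin(5x) dx = 800·(0) = 0.
  So ∫_0^π (u')² dx = 200*π + 200*π + 0 = 400*π.
||u||_{H^1}^2 = (16*π) + (400*π) = 416*π.


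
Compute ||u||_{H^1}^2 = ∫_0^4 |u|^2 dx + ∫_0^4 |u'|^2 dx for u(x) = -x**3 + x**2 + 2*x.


||u||_{H^1}^2 = 177104/105

The H^1 norm (squared) on an interval (0, L) is
  ||u||_{H^1}^2 = ∫_0^L u(x)^2 dx + ∫_0^L u'(x)^2 dx.
Compute u'(x) = -3*x**2 + 2*x + 2.
Then u(x)^2 = x**6 - 2*x**5 - 3*x**4 + 4*x**3 + 4*x**2 and u'(x)^2 = 9*x**4 - 12*x**3 - 8*x**2 + 8*x + 4.
Integrate each monomial from 0 to 4 using ∫_0^4 c·x^n dx = c·4^(n+1)/(n+1):
  ∫_0^4 u(x)^2 dx = ∫_0^4 (x^6 - 2*x^5 - 3*x^4 + 4*x^3 + 4*x^2) dx. Term by term:
    ∫_0^4 x^6 dx = 16384/7;  ∫_0^4 -2*x^5 dx = -4096/3;  ∫_0^4 -3*x^4 dx = -3072/5;
    ∫_0^4 4*x^3 dx = 256;  ∫_0^4 4*x^2 dx = 256/3.
  Sum: 16384/7 − 4096/3 − 3072/5 + 256 + 256/3 = 24576/35.
  ∫_0^4 u'(x)^2 dx = ∫_0^4 (9*x^4 - 12*x^3 - 8*x^2 + 8*x + 4) dx. Term by term:
    ∫_0^4 9*x^4 dx = 9216/5;  ∫_0^4 -12*x^3 dx = -768;  ∫_0^4 -8*x^2 dx = -512/3;
    ∫_0^4 8*x dx = 64;  ∫_0^4 4 dx = 16.
  Sum: 9216/5 − 768 − 512/3 + 64 + 16 = 14768/15.
Adding: ||u||_{H^1}^2 = 24576/35 + 14768/15 = 177104/105.


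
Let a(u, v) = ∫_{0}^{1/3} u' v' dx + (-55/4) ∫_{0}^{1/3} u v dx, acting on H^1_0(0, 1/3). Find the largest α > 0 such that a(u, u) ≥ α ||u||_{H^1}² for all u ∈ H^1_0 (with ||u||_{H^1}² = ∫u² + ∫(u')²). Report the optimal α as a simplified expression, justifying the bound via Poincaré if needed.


α = (-55 + 36*π^2)/(4*(1 + 9*π^2))

Coercivity of a(·,·) on H^1_0(0, 1/3) means a(u, u) ≥ α ||u||_{H^1}² for every u ∈ H^1_0.
The interval has length L = 1/3, and Poincaré/coercivity depend only on L. Here a(u, u) = ∫(u')² + (-55/4)·∫u².
Here c = -55/4 < 0 with |c| < (π/L)² = 9*π^2, so coercivity still holds. The condition a(u,u) ≥ α||u||_{H^1}² reads (1−α)∫(u')² ≥ (α−c)∫u². Any admissible α is ≤ 1 (rapidly oscillating u have ∫u²/∫(u')² → 0), and α = 1 would force 0 ≥ (1−c)∫u², impossible since c < 1; so 1−α > 0. By the sharp Poincaré inequality on H^1_0 of an interval of length L, ∫(u')² ≥ (π/L)²∫u² with equality for the first sine mode sin(π(x−x₀)/L) (x₀ the left endpoint), so the inequality holds for all u iff (1−α)(π/L)² ≥ α − c, i.e. α ≤ ((π/L)² + c)/((π/L)² + 1) = (1 + c(L/π)²)/(1 + (L/π)²). (Direct route, valid since c ≤ 0: Poincaré gives c∫u² ≥ c(L/π)²∫(u')², so a(u,u) ≥ (1 + c(L/π)²)∫(u')², while ||u||_{H^1}² ≤ (1 + (L/π)²)∫(u')²; dividing yields the same α.) With (π/L)² = 9*π^2 and c = -55/4, the largest admissible constant is α = ((π/L)² + c)/((π/L)² + 1).
Simplifying, α = (-55 + 36*π^2)/(4*(1 + 9*π^2)).


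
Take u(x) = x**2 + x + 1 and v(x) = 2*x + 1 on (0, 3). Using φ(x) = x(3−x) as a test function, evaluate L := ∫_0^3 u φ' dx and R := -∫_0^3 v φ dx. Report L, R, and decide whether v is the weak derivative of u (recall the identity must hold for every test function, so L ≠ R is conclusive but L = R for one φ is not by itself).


LHS = -18, RHS = -18. Yes, v = u' weakly.

u(x) = x**2 + x + 1, classical derivative u'(x) = 2*x + 1.
φ(x) = x(3−x), so φ'(x) = 3 - 2*x.
Note φ(0) = φ(3) = 0, so the boundary term u·φ vanishes.
LHS = ∫_0^3 u(x) φ'(x) dx = ∫_0^3 (-2*x^3 + x^2 + x + 3) dx. Term by term:
  ∫_0^3 -2*x^3 dx = -81/2;  ∫_0^3 x^2 dx = 9;  ∫_0^3 x dx = 9/2;
  ∫_0^3 3 dx = 9.
Sum: -81/2 + 9 + 9/2 + 9 = -18.
So LHS = -18.
∫_0^3 v(x) φ(x) dx = ∫_0^3 (-2*x^3 + 5*x^2 + 3*x) dx. Term by term:
  ∫_0^3 -2*x^3 dx = -81/2;  ∫_0^3 5*x^2 dx = 45;  ∫_0^3 3*x dx = 27/2.
Sum: -81/2 + 45 + 27/2 = 18.
So RHS = -∫_0^3 v(x) φ(x) dx = -18.
LHS = RHS, so the identity holds for this test φ.
Moreover u is smooth here and v(x) = u'(x) = 2*x + 1 pointwise, so the identity holds for every test function. Hence v is the weak derivative of u.


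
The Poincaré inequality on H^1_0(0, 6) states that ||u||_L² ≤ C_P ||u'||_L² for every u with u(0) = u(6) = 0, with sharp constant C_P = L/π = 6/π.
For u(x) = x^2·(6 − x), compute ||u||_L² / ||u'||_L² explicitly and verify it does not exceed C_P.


||u||_L² / ||u'||_L² = 3*sqrt(14)/7 < C_P = 6/π.

u(x) = x^2·(6 − x), so u'(x) = 3*x*(4 - x).
u(x) = x^2·(6 − x) vanishes at x = 0 and x = 6, so u ∈ H^1_0(0, 6). Differentiate via the product rule and integrate the resulting polynomials term by term.
  ∫_0^6 u² dx = ∫_0^6 (x^6 - 12*x^5 + 36*x^4) dx. Term by term:
    ∫_0^6 x^6 dx = 279936/7;  ∫_0^6 -12*x^5 dx = -93312;  ∫_0^6 36*x^4 dx = 279936/5.
  Sum: 279936/7 − 93312 + 279936/5 = 93312/35.
  ∫_0^6 (u')² dx = ∫_0^6 (9*x^4 - 72*x^3 + 144*x^2) dx. Term by term:
    ∫_0^6 9*x^4 dx = 69984/5;  ∫_0^6 -72*x^3 dx = -23328;  ∫_0^6 144*x^2 dx = 10368.
  Sum: 69984/5 − 23328 + 10368 = 5184/5.
∫_0^6 u² dx = 93312/35, so ||u||_L² = 216*sqrt(70)/35.
∫_0^6 (u')² dx = 5184/5, so ||u'||_L² = 72*sqrt(5)/5.
Ratio ||u||_L² / ||u'||_L² = 3*sqrt(14)/7.
Sharp Poincaré constant on H^1_0(0, 6) is C_P = L/π = 6/π, achieved by sin(π/6·x).
A polynomial bump cannot attain the sharp Poincaré constant (only the first sine eigenfunction does), so the ratio is strictly less than C_P, consistent with ||u||_L² ≤ C_P ||u'||_L².


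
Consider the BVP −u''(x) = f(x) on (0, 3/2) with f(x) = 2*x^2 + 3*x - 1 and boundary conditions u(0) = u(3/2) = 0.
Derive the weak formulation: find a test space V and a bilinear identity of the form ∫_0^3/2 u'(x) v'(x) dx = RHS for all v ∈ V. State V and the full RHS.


V = H^1_0(0, 3/2) (so v(0) = v(3/2) = 0); weak form: ∫_0^3/2 u'v' dx = ∫_0^3/2 (2*x^2 + 3*x - 1) v dx for all v ∈ V.

Multiply both sides by a test function v and integrate from 0 to 3/2:
  ∫_0^3/2 −u''(x) v(x) dx = ∫_0^3/2 f(x) v(x) dx.
Integrate the LHS by parts once:
  ∫_0^3/2 −u'' v dx = −[u'(x) v(x)]_0^3/2 + ∫_0^3/2 u'(x) v'(x) dx.
Thus ∫_0^3/2 u'(x) v'(x) dx = ∫_0^3/2 f(x) v(x) dx + [u'(x) v(x)]_0^3/2.
Choose V so that boundary terms are either known or forced to vanish.
u is Dirichlet: u(0) = u(3/2) = 0. Let V = H^1_0(0, 3/2); then v(0) = v(3/2) = 0, and [u' v]_0^3/2 = 0.
Weak formulation: find u (satisfying any essential BC) such that ∫_0^3/2 u'(x) v'(x) dx = ∫_0^3/2 f v dx for all v ∈ V.
Substituting f(x) = 2*x^2 + 3*x - 1, the right-hand side is ∫_0^3/2 (2*x^2 + 3*x - 1) v dx.


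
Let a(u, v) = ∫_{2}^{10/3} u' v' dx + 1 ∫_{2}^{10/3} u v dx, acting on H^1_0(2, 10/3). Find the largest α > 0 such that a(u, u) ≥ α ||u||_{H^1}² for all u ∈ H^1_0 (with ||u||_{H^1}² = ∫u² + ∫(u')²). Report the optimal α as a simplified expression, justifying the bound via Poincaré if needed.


α = 1

Coercivity of a(·,·) on H^1_0(2, 10/3) means a(u, u) ≥ α ||u||_{H^1}² for every u ∈ H^1_0.
The interval has length L = 4/3, and Poincaré/coercivity depend only on L. Here a(u, u) = ∫(u')² + (1)·∫u².
Here c = 1 ≥ 1, so a(u,u) = ∫(u')² + c∫u² ≥ ∫(u')² + ∫u² = ||u||_{H^1}², i.e. α = 1 works. No larger α is possible: a(u,u) ≥ α||u||_{H^1}² means (1−α)∫(u')² ≥ (α−c)∫u², and for the modes u_n = sin(nπ(x−x₀)/L) (x₀ the left endpoint) one has ∫u_n²/∫(u_n')² = (L/(nπ))² → 0, so a(u_n,u_n)/||u_n||_{H^1}² → 1. Hence the optimal constant is α = 1.
Therefore α = 1.


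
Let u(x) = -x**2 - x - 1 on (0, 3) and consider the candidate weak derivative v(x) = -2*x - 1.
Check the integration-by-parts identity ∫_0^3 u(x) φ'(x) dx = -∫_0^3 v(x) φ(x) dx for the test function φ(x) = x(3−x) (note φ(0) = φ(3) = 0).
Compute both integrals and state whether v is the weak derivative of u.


LHS = 18, RHS = 18. Yes, v = u' weakly.

u(x) = -x**2 - x - 1, classical derivative u'(x) = -2*x - 1.
φ(x) = x(3−x), so φ'(x) = 3 - 2*x.
Note φ(0) = φ(3) = 0, so the boundary term u·φ vanishes.
LHS = ∫_0^3 u(x) φ'(x) dx = ∫_0^3 (2*x^3 - x^2 - x - 3) dx. Term by term:
  ∫_0^3 2*x^3 dx = 81/2;  ∫_0^3 -x^2 dx = -9;  ∫_0^3 -x dx = -9/2;
  ∫_0^3 -3 dx = -9.
Sum: 81/2 − 9 − 9/2 − 9 = 18.
So LHS = 18.
∫_0^3 v(x) φ(x) dx = ∫_0^3 (2*x^3 - 5*x^2 - 3*x) dx. Term by term:
  ∫_0^3 2*x^3 dx = 81/2;  ∫_0^3 -5*x^2 dx = -45;  ∫_0^3 -3*x dx = -27/2.
Sum: 81/2 − 45 − 27/2 = -18.
So RHS = -∫_0^3 v(x) φ(x) dx = 18.
LHS = RHS, so the identity holds for this test φ.
Moreover u is smooth here and v(x) = u'(x) = -2*x - 1 pointwise, so the identity holds for every test function. Hence v is the weak derivative of u.


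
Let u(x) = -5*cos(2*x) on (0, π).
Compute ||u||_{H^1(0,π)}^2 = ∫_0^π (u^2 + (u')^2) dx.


||u||_{H^1(0,π)}^2 = 125*π/2

u'(x) = 10*sin(2*x).
Expand u² and (u')² and integrate term by term on (0, π), using: for integers n ≥ 1, ∫_0^π sin²(nx) dx = ∫_0^π cos²(nx) dx = π/2; for n ≠ n', ∫_0^π sin(nx)sin(n'x) dx = ∫_0^π cos(nx)cos(n'x) dx = 0; and by product-to-sum, ∫_0^π sin(nx)cos(n'x) dx = ½∫_0^π [sin((n+n')x) + sin((n−n')x)] dx, which is 0 when n+n' is even and 2n/(n²−n'²) when n+n' is odd (it need not vanish on (0, π)).
  u² squared terms: (-5)²·∫cos(2x)² dx = 25·π/2 = 25*π/2.
  So ∫_0^π u² dx = 25*π/2.
  (u')² squared terms: (10)²·∫sin(2x)² dx = 100·π/2 = 50*π.
  So ∫_0^π (u')² dx = 50*π.
||u||_{H^1}^2 = (25*π/2) + (50*π) = 125*π/2.


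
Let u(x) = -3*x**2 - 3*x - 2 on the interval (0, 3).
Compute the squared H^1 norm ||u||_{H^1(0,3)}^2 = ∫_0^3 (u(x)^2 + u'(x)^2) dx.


||u||_{H^1}^2 = 15699/10

The H^1 norm (squared) on an interval (0, L) is
  ||u||_{H^1}^2 = ∫_0^L u(x)^2 dx + ∫_0^L u'(x)^2 dx.
Compute u'(x) = -6*x - 3.
Then u(x)^2 = 9*x**4 + 18*x**3 + 21*x**2 + 12*x + 4 and u'(x)^2 = 36*x**2 + 36*x + 9.
Integrate each monomial from 0 to 3 using ∫_0^3 c·x^n dx = c·3^(n+1)/(n+1):
  ∫_0^3 u(x)^2 dx = ∫_0^3 (9*x^4 + 18*x^3 + 21*x^2 + 12*x + 4) dx. Term by term:
    ∫_0^3 9*x^4 dx = 2187/5;  ∫_0^3 18*x^3 dx = 729/2;  ∫_0^3 21*x^2 dx = 189;
    ∫_0^3 12*x dx = 54;  ∫_0^3 4 dx = 12.
  Sum: 2187/5 + 729/2 + 189 + 54 + 12 = 10569/10.
  ∫_0^3 u'(x)^2 dx = ∫_0^3 (36*x^2 + 36*x + 9) dx. Term by term:
    ∫_0^3 36*x^2 dx = 324;  ∫_0^3 36*x dx = 162;  ∫_0^3 9 dx = 27.
  Sum: 324 + 162 + 27 = 513.
Adding: ||u||_{H^1}^2 = 10569/10 + 513 = 15699/10.


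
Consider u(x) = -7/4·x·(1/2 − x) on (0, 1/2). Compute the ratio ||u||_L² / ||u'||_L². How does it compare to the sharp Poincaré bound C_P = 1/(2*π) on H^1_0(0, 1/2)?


||u||_L² / ||u'||_L² = sqrt(10)/20 < C_P = 1/(2*π).

u(x) = -7/4·x·(1/2 − x), so u'(x) = 7*x/2 - 7/8.
u(x) = -7/4·x·(1/2 − x) vanishes at x = 0 and x = 1/2, so u ∈ H^1_0(0, 1/2). Differentiate via the product rule and integrate the resulting polynomials term by term.
  ∫_0^1/2 u² dx = ∫_0^1/2 (49*x^4/16 - 49*x^3/16 + 49*x^2/64) dx. Term by term:
    ∫_0^1/2 49*x^4/16 dx = 49/2560;  ∫_0^1/2 -49*x^3/16 dx = -49/1024;  ∫_0^1/2 49*x^2/64 dx = 49/1536.
  Sum: 49/2560 − 49/1024 + 49/1536 = 49/15360.
  ∫_0^1/2 (u')² dx = ∫_0^1/2 (49*x^2/4 - 49*x/8 + 49/64) dx. Term by term:
    ∫_0^1/2 49*x^2/4 dx = 49/96;  ∫_0^1/2 -49*x/8 dx = -49/64;  ∫_0^1/2 49/64 dx = 49/128.
  Sum: 49/96 − 49/64 + 49/128 = 49/384.
∫_0^1/2 u² dx = 49/15360, so ||u||_L² = 7*sqrt(15)/480.
∫_0^1/2 (u')² dx = 49/384, so ||u'||_L² = 7*sqrt(6)/48.
Ratio ||u||_L² / ||u'||_L² = sqrt(10)/20.
Sharp Poincaré constant on H^1_0(0, 1/2) is C_P = L/π = 1/(2*π), achieved by sin(2*π·x).
A polynomial bump cannot attain the sharp Poincaré constant (only the first sine eigenfunction does), so the ratio is strictly less than C_P, consistent with ||u||_L² ≤ C_P ||u'||_L².


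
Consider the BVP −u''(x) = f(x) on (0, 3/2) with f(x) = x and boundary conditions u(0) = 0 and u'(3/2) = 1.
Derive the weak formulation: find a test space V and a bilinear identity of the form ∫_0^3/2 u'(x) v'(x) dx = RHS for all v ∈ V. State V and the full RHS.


V = {v ∈ H^1(0, 3/2) : v(0) = 0} (test functions vanish at x = 0 where u is specified); weak form: ∫_0^3/2 u'v' dx = ∫_0^3/2 (x) v dx + v(3/2) for all v ∈ V.

Multiply both sides by a test function v and integrate from 0 to 3/2:
  ∫_0^3/2 −u''(x) v(x) dx = ∫_0^3/2 f(x) v(x) dx.
Integrate the LHS by parts once:
  ∫_0^3/2 −u'' v dx = −[u'(x) v(x)]_0^3/2 + ∫_0^3/2 u'(x) v'(x) dx.
Thus ∫_0^3/2 u'(x) v'(x) dx = ∫_0^3/2 f(x) v(x) dx + [u'(x) v(x)]_0^3/2.
Choose V so that boundary terms are either known or forced to vanish.
Mixed BC: u(0) = 0 (Dirichlet) and u'(3/2) = 1 (Neumann). Define V = {v ∈ H^1(0, 3/2) : v(0) = 0}. Then [u' v]_0^3/2 = u'(3/2)·v(3/2) − u'(0)·0 = v(3/2).
Weak formulation: find u (satisfying any essential BC) such that ∫_0^3/2 u'(x) v'(x) dx = ∫_0^3/2 f v dx + v(3/2) for all v ∈ V (Dirichlet at 0 absorbed into V; Neumann datum at x = 3/2 contributes the boundary term).
Substituting f(x) = x, the right-hand side is ∫_0^3/2 (x) v dx + v(3/2).


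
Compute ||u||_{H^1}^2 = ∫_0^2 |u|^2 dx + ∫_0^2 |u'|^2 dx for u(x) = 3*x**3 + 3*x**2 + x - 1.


||u||_{H^1}^2 = 163552/105

The H^1 norm (squared) on an interval (0, L) is
  ||u||_{H^1}^2 = ∫_0^L u(x)^2 dx + ∫_0^L u'(x)^2 dx.
Compute u'(x) = 9*x**2 + 6*x + 1.
Then u(x)^2 = 9*x**6 + 18*x**5 + 15*x**4 - 5*x**2 - 2*x + 1 and u'(x)^2 = 81*x**4 + 108*x**3 + 54*x**2 + 12*x + 1.
Integrate each monomial from 0 to 2 using ∫_0^2 c·x^n dx = c·2^(n+1)/(n+1):
  ∫_0^2 u(x)^2 dx = ∫_0^2 (9*x^6 + 18*x^5 + 15*x^4 - 5*x^2 - 2*x + 1) dx. Term by term:
    ∫_0^2 9*x^6 dx = 1152/7;  ∫_0^2 18*x^5 dx = 192;  ∫_0^2 15*x^4 dx = 96;
    ∫_0^2 -5*x^2 dx = -40/3;  ∫_0^2 -2*x dx = -4;  ∫_0^2 1 dx = 2.
  Sum: 1152/7 + 192 + 96 − 40/3 − 4 + 2 = 9182/21.
  ∫_0^2 u'(x)^2 dx = ∫_0^2 (81*x^4 + 108*x^3 + 54*x^2 + 12*x + 1) dx. Term by term:
    ∫_0^2 81*x^4 dx = 2592/5;  ∫_0^2 108*x^3 dx = 432;  ∫_0^2 54*x^2 dx = 144;
    ∫_0^2 12*x dx = 24;  ∫_0^2 1 dx = 2.
  Sum: 2592/5 + 432 + 144 + 24 + 2 = 5602/5.
Adding: ||u||_{H^1}^2 = 9182/21 + 5602/5 = 163552/105.


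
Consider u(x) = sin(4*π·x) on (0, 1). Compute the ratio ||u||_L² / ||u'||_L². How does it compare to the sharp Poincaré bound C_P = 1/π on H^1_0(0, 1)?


||u||_L² / ||u'||_L² = 1/(4*π) < C_P = 1/π.

u(x) = sin(4*π·x), so u'(x) = 4*π*cos(4*π*x).
Writing u(x) = A·sin(kπx/L) with A = 1 and k = 4, use ∫_0^L sin²(kπx/L) dx = L/2 and ∫_0^L cos²(kπx/L) dx = L/2.
u² = 1·sin²(4*π·x) and (u')² = 16*π^2·cos²(4*π·x), and each of sin², cos² integrates to L/2 = 1/2 over (0, 1).
∫_0^1 u² dx = 1/2, so ||u||_L² = sqrt(2)/2.
∫_0^1 (u')² dx = 8*π^2, so ||u'||_L² = 2*sqrt(2)*π.
Ratio ||u||_L² / ||u'||_L² = 1/(4*π).
Sharp Poincaré constant on H^1_0(0, 1) is C_P = L/π = 1/π, achieved by sin(π·x).
This is the k = 4 harmonic; the ratio L/(kπ) is strictly less than C_P = L/π, consistent with the sharp inequality ||u||_L² ≤ C_P ||u'||_L².


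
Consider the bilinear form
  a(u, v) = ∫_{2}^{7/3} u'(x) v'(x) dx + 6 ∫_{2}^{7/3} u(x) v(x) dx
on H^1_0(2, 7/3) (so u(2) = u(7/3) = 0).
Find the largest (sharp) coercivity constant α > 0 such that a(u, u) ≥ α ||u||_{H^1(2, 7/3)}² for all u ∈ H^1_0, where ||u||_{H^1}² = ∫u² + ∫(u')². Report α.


α = 1

Coercivity of a(·,·) on H^1_0(2, 7/3) means a(u, u) ≥ α ||u||_{H^1}² for every u ∈ H^1_0.
The interval has length L = 1/3, and Poincaré/coercivity depend only on L. Here a(u, u) = ∫(u')² + (6)·∫u².
Here c = 6 ≥ 1, so a(u,u) = ∫(u')² + c∫u² ≥ ∫(u')² + ∫u² = ||u||_{H^1}², i.e. α = 1 works. No larger α is possible: a(u,u) ≥ α||u||_{H^1}² means (1−α)∫(u')² ≥ (α−c)∫u², and for the modes u_n = sin(nπ(x−x₀)/L) (x₀ the left endpoint) one has ∫u_n²/∫(u_n')² = (L/(nπ))² → 0, so a(u_n,u_n)/||u_n||_{H^1}² → 1. Hence the optimal constant is α = 1.
Therefore α = 1.


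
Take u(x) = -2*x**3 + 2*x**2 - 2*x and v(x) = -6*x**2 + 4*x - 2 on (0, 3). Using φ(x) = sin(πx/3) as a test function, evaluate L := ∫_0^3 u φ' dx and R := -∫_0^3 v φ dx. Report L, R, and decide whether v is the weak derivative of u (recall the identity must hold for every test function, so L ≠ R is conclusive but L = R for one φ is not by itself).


LHS = -648/π^3 + 138/π, RHS = -648/π^3 + 138/π. Yes, v = u' weakly.

u(x) = -2*x**3 + 2*x**2 - 2*x, classical derivative u'(x) = -6*x**2 + 4*x - 2.
φ(x) = sin(πx/3), so φ'(x) = π*cos(π*x/3)/3.
Note φ(0) = φ(3) = 0, so the boundary term u·φ vanishes.
LHS = ∫_0^3 u(x) φ'(x) dx = ∫_0^3 (-2*π*x^3*cos(π*x/3)/3 + 2*π*x^2*cos(π*x/3)/3 - 2*π*x*cos(π*x/3)/3) dx. Term by term:
  ∫_0^3 -2*π*x*cos(π*x/3)/3 dx = 12/π;  ∫_0^3 -2*π*x^3*cos(π*x/3)/3 dx = -648/π^3 + 162/π;  ∫_0^3 2*π*x^2*cos(π*x/3)/3 dx = -36/π.
Sum: 12/π + -648/π^3 + 162/π − 36/π = -648/π^3 + 138/π.
So LHS = -648/π^3 + 138/π.
∫_0^3 v(x) φ(x) dx = ∫_0^3 (-6*x^2*sin(π*x/3) + 4*x*sin(π*x/3) - 2*sin(π*x/3)) dx. Term by term:
  ∫_0^3 -2*sin(π*x/3) dx = -12/π;  ∫_0^3 -6*x^2*sin(π*x/3) dx = -162/π + 648/π^3;  ∫_0^3 4*x*sin(π*x/3) dx = 36/π.
Sum: -12/π + -162/π + 648/π^3 + 36/π = -138/π + 648/π^3.
So RHS = -∫_0^3 v(x) φ(x) dx = -648/π^3 + 138/π.
LHS = RHS, so the identity holds for this test φ.
Moreover u is smooth here and v(x) = u'(x) = -6*x**2 + 4*x - 2 pointwise, so the identity holds for every test function. Hence v is the weak derivative of u.


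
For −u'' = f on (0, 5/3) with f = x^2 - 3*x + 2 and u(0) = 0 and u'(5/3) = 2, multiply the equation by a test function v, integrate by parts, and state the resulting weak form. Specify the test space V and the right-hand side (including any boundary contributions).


V = {v ∈ H^1(0, 5/3) : v(0) = 0} (test functions vanish at x = 0 where u is specified); weak form: ∫_0^5/3 u'v' dx = ∫_0^5/3 (x^2 - 3*x + 2) v dx + 2·v(5/3) for all v ∈ V.

Multiply both sides by a test function v and integrate from 0 to 5/3:
  ∫_0^5/3 −u''(x) v(x) dx = ∫_0^5/3 f(x) v(x) dx.
Integrate the LHS by parts once:
  ∫_0^5/3 −u'' v dx = −[u'(x) v(x)]_0^5/3 + ∫_0^5/3 u'(x) v'(x) dx.
Thus ∫_0^5/3 u'(x) v'(x) dx = ∫_0^5/3 f(x) v(x) dx + [u'(x) v(x)]_0^5/3.
Choose V so that boundary terms are either known or forced to vanish.
Mixed BC: u(0) = 0 (Dirichlet) and u'(5/3) = 2 (Neumann). Define V = {v ∈ H^1(0, 5/3) : v(0) = 0}. Then [u' v]_0^5/3 = u'(5/3)·v(5/3) − u'(0)·0 = 2·v(5/3).
Weak formulation: find u (satisfying any essential BC) such that ∫_0^5/3 u'(x) v'(x) dx = ∫_0^5/3 f v dx + 2·v(5/3) for all v ∈ V (Dirichlet at 0 absorbed into V; Neumann datum at x = 5/3 contributes the boundary term).
Substituting f(x) = x^2 - 3*x + 2, the right-hand side is ∫_0^5/3 (x^2 - 3*x + 2) v dx + 2·v(5/3).


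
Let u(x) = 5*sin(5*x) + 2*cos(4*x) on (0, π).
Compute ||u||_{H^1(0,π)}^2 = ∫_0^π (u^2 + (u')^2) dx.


||u||_{H^1(0,π)}^2 = 3400/9 + 359*π

u'(x) = -8*sin(4*x) + 25*cos(5*x).
Expand u² and (u')² and integrate term by term on (0, π), using: for integers n ≥ 1, ∫_0^π sin²(nx) dx = ∫_0^π cos²(nx) dx = π/2; for n ≠ n', ∫_0^π sin(nx)sin(n'x) dx = ∫_0^π cos(nx)cos(n'x) dx = 0; and by product-to-sum, ∫_0^π sin(nx)cos(n'x) dx = ½∫_0^π [sin((n+n')x) + sin((n−n')x)] dx, which is 0 when n+n' is even and 2n/(n²−n'²) when n+n' is odd (it need not vanish on (0, π)).
  u² squared terms: (2)²·∫cos(4x)² dx = 4·π/2 = 2*π;  (5)²·∫sin(5x)² dx = 25·π/2 = 25*π/2.
  u² cross terms: 2·(2)·(5)·∫cos(4x)·sin(5x) dx = 20·(10/9) = 200/9.
  So ∫_0^π u² dx = 2*π + 25*π/2 + 200/9 = 200/9 + 29*π/2.
  (u')² squared terms: (-8)²·∫sin(4x)² dx = 64·π/2 = 32*π;  (25)²·∫cos(5x)² dx = 625·π/2 = 625*π/2.
  (u')² cross terms: 2·(-8)·(25)·∫sin(4x)·cos(5x) dx = -400·(-8/9) = 3200/9.
  So ∫_0^π (u')² dx = 32*π + 625*π/2 + 3200/9 = 3200/9 + 689*π/2.
||u||_{H^1}^2 = (200/9 + 29*π/2) + (3200/9 + 689*π/2) = 3400/9 + 359*π.


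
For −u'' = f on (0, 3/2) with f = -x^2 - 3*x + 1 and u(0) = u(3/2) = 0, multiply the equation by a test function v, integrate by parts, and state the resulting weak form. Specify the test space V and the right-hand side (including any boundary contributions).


V = H^1_0(0, 3/2) (so v(0) = v(3/2) = 0); weak form: ∫_0^3/2 u'v' dx = ∫_0^3/2 (-x^2 - 3*x + 1) v dx for all v ∈ V.

Multiply both sides by a test function v and integrate from 0 to 3/2:
  ∫_0^3/2 −u''(x) v(x) dx = ∫_0^3/2 f(x) v(x) dx.
Integrate the LHS by parts once:
  ∫_0^3/2 −u'' v dx = −[u'(x) v(x)]_0^3/2 + ∫_0^3/2 u'(x) v'(x) dx.
Thus ∫_0^3/2 u'(x) v'(x) dx = ∫_0^3/2 f(x) v(x) dx + [u'(x) v(x)]_0^3/2.
Choose V so that boundary terms are either known or forced to vanish.
u is Dirichlet: u(0) = u(3/2) = 0. Let V = H^1_0(0, 3/2); then v(0) = v(3/2) = 0, and [u' v]_0^3/2 = 0.
Weak formulation: find u (satisfying any essential BC) such that ∫_0^3/2 u'(x) v'(x) dx = ∫_0^3/2 f v dx for all v ∈ V.
Substituting f(x) = -x^2 - 3*x + 1, the right-hand side is ∫_0^3/2 (-x^2 - 3*x + 1) v dx.


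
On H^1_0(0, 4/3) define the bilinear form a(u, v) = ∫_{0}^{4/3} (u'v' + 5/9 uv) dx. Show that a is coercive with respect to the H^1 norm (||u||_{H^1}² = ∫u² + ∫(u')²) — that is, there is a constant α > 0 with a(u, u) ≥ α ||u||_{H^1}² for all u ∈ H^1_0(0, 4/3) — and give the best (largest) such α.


α = (80 + 81*π^2)/(9*(16 + 9*π^2))

Coercivity of a(·,·) on H^1_0(0, 4/3) means a(u, u) ≥ α ||u||_{H^1}² for every u ∈ H^1_0.
The interval has length L = 4/3, and Poincaré/coercivity depend only on L. Here a(u, u) = ∫(u')² + (5/9)·∫u².
Here 0 < c = 5/9 < 1. The condition a(u,u) ≥ α||u||_{H^1}² reads (1−α)∫(u')² ≥ (α−c)∫u². Any admissible α is ≤ 1 (rapidly oscillating u have ∫u²/∫(u')² → 0), and α = 1 would force 0 ≥ (1−c)∫u², impossible since c < 1; so 1−α > 0. By the sharp Poincaré inequality on H^1_0 of an interval of length L, ∫(u')² ≥ (π/L)²∫u² with equality for the first sine mode sin(π(x−x₀)/L) (x₀ the left endpoint), so the inequality holds for all u iff (1−α)(π/L)² ≥ α − c, i.e. α ≤ ((π/L)² + c)/((π/L)² + 1) = (1 + c(L/π)²)/(1 + (L/π)²). With (π/L)² = 9*π^2/16 and c = 5/9, the largest admissible constant is α = ((π/L)² + c)/((π/L)² + 1).
Simplifying, α = (80 + 81*π^2)/(9*(16 + 9*π^2)).


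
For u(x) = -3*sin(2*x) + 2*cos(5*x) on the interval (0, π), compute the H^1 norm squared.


||u||_{H^1(0,π)}^2 = 416/7 + 149*π/2

u'(x) = -10*sin(5*x) - 6*cos(2*x).
Expand u² and (u')² and integrate term by term on (0, π), using: for integers n ≥ 1, ∫_0^π sin²(nx) dx = ∫_0^π cos²(nx) dx = π/2; for n ≠ n', ∫_0^π sin(nx)sin(n'x) dx = ∫_0^π cos(nx)cos(n'x) dx = 0; and by product-to-sum, ∫_0^π sin(nx)cos(n'x) dx = ½∫_0^π [sin((n+n')x) + sin((n−n')x)] dx, which is 0 when n+n' is even and 2n/(n²−n'²) when n+n' is odd (it need not vanish on (0, π)).
  u² squared terms: (-3)²·∫sin(2x)² dx = 9·π/2 = 9*π/2;  (2)²·∫cos(5x)² dx = 4·π/2 = 2*π.
  u² cross terms: 2·(-3)·(2)·∫sin(2x)·cos(5x) dx = -12·(-4/21) = 16/7.
  So ∫_0^π u² dx = 9*π/2 + 2*π + 16/7 = 16/7 + 13*π/2.
  (u')² squared terms: (-10)²·∫sin(5x)² dx = 100·π/2 = 50*π;  (-6)²·∫cos(2x)² dx = 36·π/2 = 18*π.
  (u')² cross terms: 2·(-10)·(-6)·∫sin(5x)·cos(2x) dx = 120·(10/21) = 400/7.
  So ∫_0^π (u')² dx = 50*π + 18*π + 400/7 = 400/7 + 68*π.
||u||_{H^1}^2 = (16/7 + 13*π/2) + (400/7 + 68*π) = 416/7 + 149*π/2.


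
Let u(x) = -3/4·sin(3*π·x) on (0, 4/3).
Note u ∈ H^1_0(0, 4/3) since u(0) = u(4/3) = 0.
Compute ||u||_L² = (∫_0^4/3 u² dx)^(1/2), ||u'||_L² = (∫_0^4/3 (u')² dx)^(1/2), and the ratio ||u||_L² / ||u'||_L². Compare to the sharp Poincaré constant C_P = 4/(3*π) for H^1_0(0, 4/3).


||u||_L² / ||u'||_L² = 1/(3*π) < C_P = 4/(3*π).

u(x) = -3/4·sin(3*π·x), so u'(x) = -9*π*cos(3*π*x)/4.
Writing u(x) = A·sin(kπx/L) with A = -3/4 and k = 4, use ∫_0^L sin²(kπx/L) dx = L/2 and ∫_0^L cos²(kπx/L) dx = L/2.
u² = 9/16·sin²(3*π·x) and (u')² = 81*π^2/16·cos²(3*π·x), and each of sin², cos² integrates to L/2 = 2/3 over (0, 4/3).
∫_0^4/3 u² dx = 3/8, so ||u||_L² = sqrt(6)/4.
∫_0^4/3 (u')² dx = 27*π^2/8, so ||u'||_L² = 3*sqrt(6)*π/4.
Ratio ||u||_L² / ||u'||_L² = 1/(3*π).
Sharp Poincaré constant on H^1_0(0, 4/3) is C_P = L/π = 4/(3*π), achieved by sin(3*π/4·x).
This is the k = 4 harmonic; the ratio L/(kπ) is strictly less than C_P = L/π, consistent with the sharp inequality ||u||_L² ≤ C_P ||u'||_L².


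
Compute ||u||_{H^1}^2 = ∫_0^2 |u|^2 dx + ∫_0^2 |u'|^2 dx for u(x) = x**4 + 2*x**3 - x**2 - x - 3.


||u||_{H^1}^2 = 284056/315

The H^1 norm (squared) on an interval (0, L) is
  ||u||_{H^1}^2 = ∫_0^L u(x)^2 dx + ∫_0^L u'(x)^2 dx.
Compute u'(x) = 4*x**3 + 6*x**2 - 2*x - 1.
Then u(x)^2 = x**8 + 4*x**7 + 2*x**6 - 6*x**5 - 9*x**4 - 10*x**3 + 7*x**2 + 6*x + 9 and u'(x)^2 = 16*x**6 + 48*x**5 + 20*x**4 - 32*x**3 - 8*x**2 + 4*x + 1.
Integrate each monomial from 0 to 2 using ∫_0^2 c·x^n dx = c·2^(n+1)/(n+1):
  ∫_0^2 u(x)^2 dx = ∫_0^2 (x^8 + 4*x^7 + 2*x^6 - 6*x^5 - 9*x^4 - 10*x^3 + 7*x^2 + 6*x + 9) dx. Term by term:
    ∫_0^2 x^8 dx = 512/9;  ∫_0^2 4*x^7 dx = 128;  ∫_0^2 2*x^6 dx = 256/7;
    ∫_0^2 -6*x^5 dx = -64;  ∫_0^2 -9*x^4 dx = -288/5;  ∫_0^2 -10*x^3 dx = -40;
    ∫_0^2 7*x^2 dx = 56/3;  ∫_0^2 6*x dx = 12;  ∫_0^2 9 dx = 18.
  Sum: 512/9 + 128 + 256/7 − 64 − 288/5 − 40 + 56/3 + 12 + 18 = 34186/315.
  ∫_0^2 u'(x)^2 dx = ∫_0^2 (16*x^6 + 48*x^5 + 20*x^4 - 32*x^3 - 8*x^2 + 4*x + 1) dx. Term by term:
    ∫_0^2 16*x^6 dx = 2048/7;  ∫_0^2 48*x^5 dx = 512;  ∫_0^2 20*x^4 dx = 128;
    ∫_0^2 -32*x^3 dx = -128;  ∫_0^2 -8*x^2 dx = -64/3;  ∫_0^2 4*x dx = 8;
    ∫_0^2 1 dx = 2.
  Sum: 2048/7 + 512 + 128 − 128 − 64/3 + 8 + 2 = 16658/21.
Adding: ||u||_{H^1}^2 = 34186/315 + 16658/21 = 284056/315.


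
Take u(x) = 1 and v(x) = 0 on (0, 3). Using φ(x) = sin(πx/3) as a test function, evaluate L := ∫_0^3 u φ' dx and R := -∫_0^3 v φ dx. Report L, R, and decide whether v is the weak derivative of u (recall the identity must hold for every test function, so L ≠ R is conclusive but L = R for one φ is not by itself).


LHS = 0, RHS = 0. Yes, v = u' weakly.

u(x) = 1, classical derivative u'(x) = 0.
φ(x) = sin(πx/3), so φ'(x) = π*cos(π*x/3)/3.
Note φ(0) = φ(3) = 0, so the boundary term u·φ vanishes.
LHS = ∫_0^3 u(x) φ'(x) dx = ∫_0^3 (π*cos(π*x/3)/3) dx. Term by term:
  ∫_0^3 π*cos(π*x/3)/3 dx = 0.
So LHS = 0.
∫_0^3 v(x) φ(x) dx = ∫_0^3 (0) dx. Term by term:
  ∫_0^3 0 dx = 0.
So RHS = -∫_0^3 v(x) φ(x) dx = 0.
LHS = RHS, so the identity holds for this test φ.
Moreover u is smooth here and v(x) = u'(x) = 0 pointwise, so the identity holds for every test function. Hence v is the weak derivative of u.


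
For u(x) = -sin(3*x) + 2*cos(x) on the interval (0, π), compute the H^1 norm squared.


||u||_{H^1(0,π)}^2 = 9*π

u'(x) = -2*sin(x) - 3*cos(3*x).
Expand u² and (u')² and integrate term by term on (0, π), using: for integers n ≥ 1, ∫_0^π sin²(nx) dx = ∫_0^π cos²(nx) dx = π/2; for n ≠ n', ∫_0^π sin(nx)sin(n'x) dx = ∫_0^π cos(nx)cos(n'x) dx = 0; and by product-to-sum, ∫_0^π sin(nx)cos(n'x) dx = ½∫_0^π [sin((n+n')x) + sin((n−n')x)] dx, which is 0 when n+n' is even and 2n/(n²−n'²) when n+n' is odd (it need not vanish on (0, π)).
  u² squared terms: (-1)²·∫sin(3x)² dx = 1·π/2 = π/2;  (2)²·∫cos(x)² dx = 4·π/2 = 2*π.
  u² cross terms: 2·(-1)·(2)·∫sin(3x)·cos(x) dx = -4·(0) = 0.
  So ∫_0^π u² dx = π/2 + 2*π + 0 = 5*π/2.
  (u')² squared terms: (-3)²·∫cos(3x)² dx = 9·π/2 = 9*π/2;  (-2)²·∫sin(x)² dx = 4·π/2 = 2*π.
  (u')² cross terms: 2·(-3)·(-2)·∫cos(3x)·sin(x) dx = 12·(0) = 0.
  So ∫_0^π (u')² dx = 9*π/2 + 2*π + 0 = 13*π/2.
||u||_{H^1}^2 = (5*π/2) + (13*π/2) = 9*π.


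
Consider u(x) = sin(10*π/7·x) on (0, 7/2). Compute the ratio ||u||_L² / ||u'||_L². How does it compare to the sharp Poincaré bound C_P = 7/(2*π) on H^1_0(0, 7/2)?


||u||_L² / ||u'||_L² = 7/(10*π) < C_P = 7/(2*π).

u(x) = sin(10*π/7·x), so u'(x) = 10*π*cos(10*π*x/7)/7.
Writing u(x) = A·sin(kπx/L) with A = 1 and k = 5, use ∫_0^L sin²(kπx/L) dx = L/2 and ∫_0^L cos²(kπx/L) dx = L/2.
u² = 1·sin²(10*π/7·x) and (u')² = 100*π^2/49·cos²(10*π/7·x), and each of sin², cos² integrates to L/2 = 7/4 over (0, 7/2).
∫_0^7/2 u² dx = 7/4, so ||u||_L² = sqrt(7)/2.
∫_0^7/2 (u')² dx = 25*π^2/7, so ||u'||_L² = 5*sqrt(7)*π/7.
Ratio ||u||_L² / ||u'||_L² = 7/(10*π).
Sharp Poincaré constant on H^1_0(0, 7/2) is C_P = L/π = 7/(2*π), achieved by sin(2*π/7·x).
This is the k = 5 harmonic; the ratio L/(kπ) is strictly less than C_P = L/π, consistent with the sharp inequality ||u||_L² ≤ C_P ||u'||_L².


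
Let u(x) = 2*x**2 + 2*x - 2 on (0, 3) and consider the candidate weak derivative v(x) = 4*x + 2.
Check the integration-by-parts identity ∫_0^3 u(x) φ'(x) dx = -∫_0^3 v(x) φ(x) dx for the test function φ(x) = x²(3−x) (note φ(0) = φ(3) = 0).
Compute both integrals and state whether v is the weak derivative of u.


LHS = -621/10, RHS = -621/10. Yes, v = u' weakly.

u(x) = 2*x**2 + 2*x - 2, classical derivative u'(x) = 4*x + 2.
φ(x) = x²(3−x), so φ'(x) = 3*x*(2 - x).
Note φ(0) = φ(3) = 0, so the boundary term u·φ vanishes.
LHS = ∫_0^3 u(x) φ'(x) dx = ∫_0^3 (-6*x^4 + 6*x^3 + 18*x^2 - 12*x) dx. Term by term:
  ∫_0^3 -6*x^4 dx = -1458/5;  ∫_0^3 6*x^3 dx = 243/2;  ∫_0^3 18*x^2 dx = 162;
  ∫_0^3 -12*x dx = -54.
Sum: -1458/5 + 243/2 + 162 − 54 = -621/10.
So LHS = -621/10.
∫_0^3 v(x) φ(x) dx = ∫_0^3 (-4*x^4 + 10*x^3 + 6*x^2) dx. Term by term:
  ∫_0^3 -4*x^4 dx = -972/5;  ∫_0^3 10*x^3 dx = 405/2;  ∫_0^3 6*x^2 dx = 54.
Sum: -972/5 + 405/2 + 54 = 621/10.
So RHS = -∫_0^3 v(x) φ(x) dx = -621/10.
LHS = RHS, so the identity holds for this test φ.
Moreover u is smooth here and v(x) = u'(x) = 4*x + 2 pointwise, so the identity holds for every test function. Hence v is the weak derivative of u.


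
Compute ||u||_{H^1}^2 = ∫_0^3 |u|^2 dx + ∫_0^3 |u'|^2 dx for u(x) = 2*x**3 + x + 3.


||u||_{H^1}^2 = 25275/7

The H^1 norm (squared) on an interval (0, L) is
  ||u||_{H^1}^2 = ∫_0^L u(x)^2 dx + ∫_0^L u'(x)^2 dx.
Compute u'(x) = 6*x**2 + 1.
Then u(x)^2 = 4*x**6 + 4*x**4 + 12*x**3 + x**2 + 6*x + 9 and u'(x)^2 = 36*x**4 + 12*x**2 + 1.
Integrate each monomial from 0 to 3 using ∫_0^3 c·x^n dx = c·3^(n+1)/(n+1):
  ∫_0^3 u(x)^2 dx = ∫_0^3 (4*x^6 + 4*x^4 + 12*x^3 + x^2 + 6*x + 9) dx. Term by term:
    ∫_0^3 4*x^6 dx = 8748/7;  ∫_0^3 4*x^4 dx = 972/5;  ∫_0^3 12*x^3 dx = 243;
    ∫_0^3 x^2 dx = 9;  ∫_0^3 6*x dx = 27;  ∫_0^3 9 dx = 27.
  Sum: 8748/7 + 972/5 + 243 + 9 + 27 + 27 = 61254/35.
  ∫_0^3 u'(x)^2 dx = ∫_0^3 (36*x^4 + 12*x^2 + 1) dx. Term by term:
    ∫_0^3 36*x^4 dx = 8748/5;  ∫_0^3 12*x^2 dx = 108;  ∫_0^3 1 dx = 3.
  Sum: 8748/5 + 108 + 3 = 9303/5.
Adding: ||u||_{H^1}^2 = 61254/35 + 9303/5 = 25275/7.


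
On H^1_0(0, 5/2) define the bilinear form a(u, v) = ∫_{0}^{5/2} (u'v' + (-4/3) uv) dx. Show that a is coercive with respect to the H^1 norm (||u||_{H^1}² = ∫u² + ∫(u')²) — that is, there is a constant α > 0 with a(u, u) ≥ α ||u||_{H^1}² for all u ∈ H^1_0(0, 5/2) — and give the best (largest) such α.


α = 4*(-25 + 3*π^2)/(3*(25 + 4*π^2))

Coercivity of a(·,·) on H^1_0(0, 5/2) means a(u, u) ≥ α ||u||_{H^1}² for every u ∈ H^1_0.
The interval has length L = 5/2, and Poincaré/coercivity depend only on L. Here a(u, u) = ∫(u')² + (-4/3)·∫u².
Here c = -4/3 < 0 with |c| < (π/L)² = 4*π^2/25, so coercivity still holds. The condition a(u,u) ≥ α||u||_{H^1}² reads (1−α)∫(u')² ≥ (α−c)∫u². Any admissible α is ≤ 1 (rapidly oscillating u have ∫u²/∫(u')² → 0), and α = 1 would force 0 ≥ (1−c)∫u², impossible since c < 1; so 1−α > 0. By the sharp Poincaré inequality on H^1_0 of an interval of length L, ∫(u')² ≥ (π/L)²∫u² with equality for the first sine mode sin(π(x−x₀)/L) (x₀ the left endpoint), so the inequality holds for all u iff (1−α)(π/L)² ≥ α − c, i.e. α ≤ ((π/L)² + c)/((π/L)² + 1) = (1 + c(L/π)²)/(1 + (L/π)²). (Direct route, valid since c ≤ 0: Poincaré gives c∫u² ≥ c(L/π)²∫(u')², so a(u,u) ≥ (1 + c(L/π)²)∫(u')², while ||u||_{H^1}² ≤ (1 + (L/π)²)∫(u')²; dividing yields the same α.) With (π/L)² = 4*π^2/25 and c = -4/3, the largest admissible constant is α = ((π/L)² + c)/((π/L)² + 1).
Simplifying, α = 4*(-25 + 3*π^2)/(3*(25 + 4*π^2)).


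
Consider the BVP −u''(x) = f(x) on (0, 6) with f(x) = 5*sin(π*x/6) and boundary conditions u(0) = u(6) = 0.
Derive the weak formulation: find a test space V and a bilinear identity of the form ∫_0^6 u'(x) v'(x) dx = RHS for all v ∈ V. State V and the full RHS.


V = H^1_0(0, 6) (so v(0) = v(6) = 0); weak form: ∫_0^6 u'v' dx = ∫_0^6 (5*sin(π*x/6)) v dx for all v ∈ V.

Multiply both sides by a test function v and integrate from 0 to 6:
  ∫_0^6 −u''(x) v(x) dx = ∫_0^6 f(x) v(x) dx.
Integrate the LHS by parts once:
  ∫_0^6 −u'' v dx = −[u'(x) v(x)]_0^6 + ∫_0^6 u'(x) v'(x) dx.
Thus ∫_0^6 u'(x) v'(x) dx = ∫_0^6 f(x) v(x) dx + [u'(x) v(x)]_0^6.
Choose V so that boundary terms are either known or forced to vanish.
u is Dirichlet: u(0) = u(6) = 0. Let V = H^1_0(0, 6); then v(0) = v(6) = 0, and [u' v]_0^6 = 0.
Weak formulation: find u (satisfying any essential BC) such that ∫_0^6 u'(x) v'(x) dx = ∫_0^6 f v dx for all v ∈ V.
Substituting f(x) = 5*sin(π*x/6), the right-hand side is ∫_0^6 (5*sin(π*x/6)) v dx.
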